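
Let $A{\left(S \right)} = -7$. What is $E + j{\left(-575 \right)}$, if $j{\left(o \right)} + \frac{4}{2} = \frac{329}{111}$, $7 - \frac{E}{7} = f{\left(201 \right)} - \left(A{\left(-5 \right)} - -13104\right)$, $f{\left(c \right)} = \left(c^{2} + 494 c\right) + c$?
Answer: $- \frac{98517277}{111} \approx -8.8754 \cdot 10^{5}$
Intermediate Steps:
$f{\left(c \right)} = c^{2} + 495 c$
$E = -887544$ ($E = 49 - 7 \left(201 \left(495 + 201\right) - \left(-7 - -13104\right)\right) = 49 - 7 \left(201 \cdot 696 - \left(-7 + 13104\right)\right) = 49 - 7 \left(139896 - 13097\right) = 49 - 887593 = -887544$)
$j{\left(o \right)} = \frac{107}{111}$ ($j{\left(o \right)} = -2 + \frac{329}{111} = \frac{107}{111}$)
$E + j{\left(-575 \right)} = -887544 + \frac{107}{111} = - \frac{98517277}{111}$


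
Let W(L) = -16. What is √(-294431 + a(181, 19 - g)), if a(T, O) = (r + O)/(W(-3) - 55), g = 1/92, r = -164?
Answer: I*√3140601849983/3266 ≈ 542.61*I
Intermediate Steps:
g = 1/92 ≈ 0.010870
a(T, O) = 164/71 - O/71 (a(T, O) = (-164 + O)/(-16 - 55) = (-164 + O)/(-71) = (-164 + O)*(-1/71) = 164/71 - O/71)
√(-294431 + a(181, 19 - g)) = √(-294431 + (164/71 - (19 - 1*1/92)/71)) = √(-294431 + (164/71 - (19 - 1/92)/71)) = √(-294431 + (164/71 - 1/71*1747/92)) = √(-294431 + (164/71 - 1747/6532)) = √(-294431 + 13341/6532) = √(-1923209951/6532) = I*√3140601849983/3266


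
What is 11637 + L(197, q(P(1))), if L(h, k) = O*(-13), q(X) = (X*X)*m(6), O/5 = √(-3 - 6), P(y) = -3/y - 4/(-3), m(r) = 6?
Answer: 11637 - 195*I ≈ 11637.0 - 195.0*I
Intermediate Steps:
P(y) = 4/3 - 3/y (P(y) = -3/y - 4*(-⅓) = -3/y + 4/3 = 4/3 - 3/y)
O = 15*I (O = 5*√(-3 - 6) = 5*√(-9) = 5*(3*I) = 15*I ≈ 15.0*I)
q(X) = 6*X² (q(X) = (X*X)*6 = X²*6 = 6*X²)
L(h, k) = -195*I (L(h, k) = (15*I)*(-13) = -195*I)
11637 + L(197, q(P(1))) = 11637 - 195*I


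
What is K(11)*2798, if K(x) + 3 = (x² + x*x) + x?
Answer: 699500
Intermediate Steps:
K(x) = -3 + x + 2*x² (K(x) = -3 + ((x² + x*x) + x) = -3 + ((x² + x²) + x) = -3 + (2*x² + x) = -3 + (x + 2*x²) = -3 + x + 2*x²)
K(11)*2798 = (-3 + 11 + 2*11²)*2798 = (-3 + 11 + 2*121)*2798 = (-3 + 11 + 242)*2798 = 250*2798 = 699500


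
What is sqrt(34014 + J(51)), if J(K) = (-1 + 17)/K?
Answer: sqrt(88471230)/51 ≈ 184.43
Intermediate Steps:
J(K) = 16/K
sqrt(34014 + J(51)) = sqrt(34014 + 16/51) = sqrt(1734730/51) = sqrt(88471230)/51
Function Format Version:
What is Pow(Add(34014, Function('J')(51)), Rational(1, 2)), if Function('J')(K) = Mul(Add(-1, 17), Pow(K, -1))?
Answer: Mul(Rational(1, 51), Pow(88471230, Rational(1, 2))) ≈ 184.43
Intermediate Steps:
Function('J')(K) = Mul(16, Pow(K, -1))
Pow(Add(34014, Function('J')(51)), Rational(1, 2)) = Pow(Add(34014, Mul(16, Pow(51, -1))), Rational(1, 2)) = Pow(Add(34014, Mul(16, Rational(1, 51))), Rational(1, 2)) = Pow(Add(34014, Rational(16, 51)), Rational(1, 2)) = Pow(Rational(1734730, 51), Rational(1, 2)) = Mul(Rational(1, 51), Pow(88471230, Rational(1, 2)))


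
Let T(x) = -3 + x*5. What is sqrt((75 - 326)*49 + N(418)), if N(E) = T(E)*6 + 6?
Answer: sqrt(229) ≈ 15.133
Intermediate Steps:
T(x) = -3 + 5*x
N(E) = -12 + 30*E (N(E) = (-3 + 5*E)*6 + 6 = (-18 + 30*E) + 6 = -12 + 30*E)
sqrt((75 - 326)*49 + N(418)) = sqrt((75 - 326)*49 + (-12 + 30*418)) = sqrt(-251*49 + (-12 + 12540)) = sqrt(-12299 + 12528) = sqrt(229)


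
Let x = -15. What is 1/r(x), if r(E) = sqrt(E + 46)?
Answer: sqrt(31)/31 ≈ 0.17961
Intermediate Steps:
r(E) = sqrt(46 + E)
1/r(x) = 1/(sqrt(46 - 15)) = 1/(sqrt(31)) = sqrt(31)/31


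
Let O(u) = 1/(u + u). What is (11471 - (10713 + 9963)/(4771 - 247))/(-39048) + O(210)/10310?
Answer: -779948515321/2656053745800 ≈ -0.29365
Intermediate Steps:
O(u) = 1/(2*u)
(11471 - (10713 + 9963)/(4771 - 247))/(-39048) + O(210)/10310 = (11471 - (10713 + 9963)/(4771 - 247))/(-39048) + ((½)/210)/10310 = (11471 - 20676/4524)*(-1/39048) + ((½)*(1/210))*(1/10310) = (11471 - 20676/4524)*(-1/39048) + (1/420)*(1/10310) = (11471 - 1*1723/377)*(-1/39048) + 1/4330200 = (11471 - 1723/377)*(-1/39048) + 1/4330200 = (4322844/377)*(-1/39048) + 1/4330200 = -360237/1226758 + 1/4330200 = -779948515321/2656053745800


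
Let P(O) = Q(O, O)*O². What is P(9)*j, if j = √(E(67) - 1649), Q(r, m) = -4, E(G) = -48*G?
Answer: -324*I*√4865 ≈ -22599.0*I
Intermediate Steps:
j = I*√4865 (j = √(-48*67 - 1649) = √(-3216 - 1649) = √(-4865) = I*√4865 ≈ 69.75*I)
P(O) = -4*O²
P(9)*j = (-4*9²)*(I*√4865) = (-4*81)*(I*√4865) = -324*I*√4865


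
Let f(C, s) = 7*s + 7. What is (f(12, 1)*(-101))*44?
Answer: -62216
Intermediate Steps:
f(C, s) = 7 + 7*s
(f(12, 1)*(-101))*44 = ((7 + 7*1)*(-101))*44 = ((7 + 7)*(-101))*44 = (14*(-101))*44 = -1414*44 = -62216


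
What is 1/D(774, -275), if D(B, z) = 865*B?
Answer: 1/669510 ≈ 1.4936e-6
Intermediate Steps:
1/D(774, -275) = 1/(865*774) = 1/669510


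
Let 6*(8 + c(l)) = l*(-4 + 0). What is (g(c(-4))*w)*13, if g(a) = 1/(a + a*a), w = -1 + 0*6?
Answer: -9/16 ≈ -0.56250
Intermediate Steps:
w = -1 (w = -1 + 0 = -1)
c(l) = -8 - 2*l/3 (c(l) = -8 + (l*(-4 + 0))/6 = -8 + (l*(-4))/6 = -8 + (-4*l)/6 = -8 - 2*l/3)
g(a) = 1/(a + a**2)
(g(c(-4))*w)*13 = ((1/((-8 - 2/3*(-4))*(1 + (-8 - 2/3*(-4)))))*(-1))*13 = ((1/((-8 + 8/3)*(1 + (-8 + 8/3))))*(-1))*13 = ((1/((-16/3)*(1 - 16/3)))*(-1))*13 = (-3/(16*(-13/3))*(-1))*13 = (-3/16*(-3/13)*(-1))*13 = ((9/208)*(-1))*13 = -9/208*13 = -9/16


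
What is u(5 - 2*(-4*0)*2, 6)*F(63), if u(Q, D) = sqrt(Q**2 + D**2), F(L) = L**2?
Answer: 3969*sqrt(61) ≈ 30999.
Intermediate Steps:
u(Q, D) = sqrt(D**2 + Q**2)
u(5 - 2*(-4*0)*2, 6)*F(63) = sqrt(6**2 + (5 - 2*(-4*0)*2)**2)*63**2 = sqrt(36 + (5 - 0*2)**2)*3969 = sqrt(36 + (5 - 2*0)**2)*3969 = sqrt(36 + (5 + 0)**2)*3969 = sqrt(36 + 5**2)*3969 = sqrt(36 + 25)*3969 = sqrt(61)*3969 = 3969*sqrt(61)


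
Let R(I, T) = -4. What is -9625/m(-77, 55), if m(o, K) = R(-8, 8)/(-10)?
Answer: -48125/2 ≈ -24063.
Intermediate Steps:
m(o, K) = ⅖ (m(o, K) = -4/(-10) = -4*(-⅒) = ⅖)
-9625/m(-77, 55) = -9625/⅖ = -9625*5/2 = -48125/2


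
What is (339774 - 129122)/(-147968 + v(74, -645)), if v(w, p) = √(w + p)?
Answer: -31169755136/21894529595 - 210652*I*√571/21894529595 ≈ -1.4236 - 0.0002299*I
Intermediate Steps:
v(w, p) = √(p + w)
(339774 - 129122)/(-147968 + v(74, -645)) = (339774 - 129122)/(-147968 + √(-645 + 74)) = 210652/(-147968 + √(-571)) = 210652/(-147968 + I*√571)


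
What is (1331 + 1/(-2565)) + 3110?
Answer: 11391164/2565 ≈ 4441.0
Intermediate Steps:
(1331 + 1/(-2565)) + 3110 = (1331 - 1/2565) + 3110 = 3414014/2565 + 3110 = 11391164/2565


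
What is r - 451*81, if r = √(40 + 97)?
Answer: -36531 + √137 ≈ -36519.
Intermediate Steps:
r = √137 ≈ 11.705
r - 451*81 = √137 - 451*81 = √137 - 36531 = -36531 + √137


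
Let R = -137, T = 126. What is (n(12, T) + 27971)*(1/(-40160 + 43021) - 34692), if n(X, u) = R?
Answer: -2762630575374/2861 ≈ -9.6562e+8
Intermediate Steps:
n(X, u) = -137
(n(12, T) + 27971)*(1/(-40160 + 43021) - 34692) = (-137 + 27971)*(1/(-40160 + 43021) - 34692) = 27834*(1/2861 - 34692) = 27834*(-99253811/2861) = -2762630575374/2861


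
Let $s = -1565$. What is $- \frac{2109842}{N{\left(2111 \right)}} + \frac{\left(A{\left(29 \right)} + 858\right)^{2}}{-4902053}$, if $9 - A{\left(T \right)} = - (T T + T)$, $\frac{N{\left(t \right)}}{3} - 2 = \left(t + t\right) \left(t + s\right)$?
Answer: $- \frac{15604108981562}{16950421806513} \approx -0.92057$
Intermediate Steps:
$N{\left(t \right)} = 6 + 6 t \left(-1565 + t\right)$ ($N{\left(t \right)} = 6 + 3 \left(t + t\right) \left(t - 1565\right) = 6 + 3 \cdot 2 t \left(-1565 + t\right) = 6 + 6 t \left(-1565 + t\right)$)
$A{\left(T \right)} = 9 + T + T^{2}$ ($A{\left(T \right)} = 9 - - (T T + T) = 9 - - (T^{2} + T) = 9 - - (T + T^{2}) = 9 - \left(- T - T^{2}\right) = 9 + \left(T + T^{2}\right) = 9 + T + T^{2}$)
$- \frac{2109842}{N{\left(2111 \right)}} + \frac{\left(A{\left(29 \right)} + 858\right)^{2}}{-4902053} = - \frac{2109842}{6 - 19822290 + 6 \cdot 2111^{2}} + \frac{\left(\left(9 + 29 + 29^{2}\right) + 858\right)^{2}}{-4902053} = - \frac{2109842}{6 - 19822290 + 6 \cdot 4456321} + \left(\left(9 + 29 + 841\right) + 858\right)^{2} \left(- \frac{1}{4902053}\right) = - \frac{2109842}{6 - 19822290 + 26737926} + \left(879 + 858\right)^{2} \left(- \frac{1}{4902053}\right) = - \frac{2109842}{6915642} + 1737^{2} \left(- \frac{1}{4902053}\right) = \left(-2109842\right) \frac{1}{6915642} + 3017169 \left(- \frac{1}{4902053}\right) = - \frac{1054921}{3457821} - \frac{3017169}{4902053} = - \frac{15604108981562}{16950421806513}$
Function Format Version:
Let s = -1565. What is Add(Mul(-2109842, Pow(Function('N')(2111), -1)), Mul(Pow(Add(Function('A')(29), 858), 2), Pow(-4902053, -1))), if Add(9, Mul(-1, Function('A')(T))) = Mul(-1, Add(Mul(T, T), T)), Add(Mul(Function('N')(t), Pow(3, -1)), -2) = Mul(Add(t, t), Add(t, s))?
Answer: Rational(-15604108981562, 16950421806513) ≈ -0.92057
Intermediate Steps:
Function('N')(t) = Add(6, Mul(6, t, Add(-1565, t))) (Function('N')(t) = Add(6, Mul(3, Mul(Add(t, t), Add(t, -1565)))) = Add(6, Mul(3, Mul(Mul(2, t), Add(-1565, t)))) = Add(6, Mul(3, Mul(2, t, Add(-1565, t)))) = Add(6, Mul(6, t, Add(-1565, t))))
Function('A')(T) = Add(9, T, Pow(T, 2)) (Function('A')(T) = Add(9, Mul(-1, Mul(-1, Add(Mul(T, T), T)))) = Add(9, Mul(-1, Mul(-1, Add(Pow(T, 2), T)))) = Add(9, Mul(-1, Mul(-1, Add(T, Pow(T, 2))))) = Add(9, Mul(-1, Add(Mul(-1, T), Mul(-1, Pow(T, 2))))) = Add(9, Add(T, Pow(T, 2))) = Add(9, T, Pow(T, 2)))
Add(Mul(-2109842, Pow(Function('N')(2111), -1)), Mul(Pow(Add(Function('A')(29), 858), 2), Pow(-4902053, -1))) = Add(Mul(-2109842, Pow(Add(6, Mul(-9390, 2111), Mul(6, Pow(2111, 2))), -1)), Mul(Pow(Add(Add(9, 29, Pow(29, 2)), 858), 2), Pow(-4902053, -1))) = Add(Mul(-2109842, Pow(Add(6, -19822290, Mul(6, 4456321)), -1)), Mul(Pow(Add(Add(9, 29, 841), 858), 2), Rational(-1, 4902053))) = Add(Mul(-2109842, Pow(Add(6, -19822290, 26737926), -1)), Mul(Pow(Add(879, 858), 2), Rational(-1, 4902053))) = Add(Mul(-2109842, Pow(6915642, -1)), Mul(Pow(1737, 2), Rational(-1, 4902053))) = Add(Mul(-2109842, Rational(1, 6915642)), Mul(3017169, Rational(-1, 4902053))) = Add(Rational(-1054921, 3457821), Rational(-3017169, 4902053)) = Rational(-15604108981562, 16950421806513)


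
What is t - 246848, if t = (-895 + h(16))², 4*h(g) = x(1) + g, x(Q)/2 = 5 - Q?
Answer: 543473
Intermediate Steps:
x(Q) = 10 - 2*Q (x(Q) = 2*(5 - Q) = 10 - 2*Q)
h(g) = 2 + g/4 (h(g) = ((10 - 2*1) + g)/4 = ((10 - 2) + g)/4 = (8 + g)/4 = 2 + g/4)
t = 790321 (t = (-895 + (2 + (¼)*16))² = (-895 + (2 + 4))² = (-895 + 6)² = (-889)² = 790321)
t - 246848 = 790321 - 246848 = 543473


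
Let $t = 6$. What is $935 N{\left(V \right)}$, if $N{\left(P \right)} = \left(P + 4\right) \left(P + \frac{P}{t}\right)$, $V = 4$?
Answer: $\frac{104720}{3} \approx 34907.0$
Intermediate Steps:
$N{\left(P \right)} = \frac{7 P \left(4 + P\right)}{6}$ ($N{\left(P \right)} = \left(P + 4\right) \left(P + \frac{P}{6}\right) = \left(4 + P\right) \left(P + P \frac{1}{6}\right) = \left(4 + P\right) \left(P + \frac{P}{6}\right) = \left(4 + P\right) \frac{7 P}{6} = \frac{7 P \left(4 + P\right)}{6}$)
$935 N{\left(V \right)} = 935 \cdot \frac{7}{6} \cdot 4 \left(4 + 4\right) = 935 \cdot \frac{7}{6} \cdot 4 \cdot 8 = 935 \cdot \frac{112}{3} = \frac{104720}{3}$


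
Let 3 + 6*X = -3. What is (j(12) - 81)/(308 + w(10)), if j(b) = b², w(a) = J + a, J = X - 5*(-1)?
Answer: 9/46 ≈ 0.19565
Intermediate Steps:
X = -1 (X = -½ + (⅙)*(-3) = -½ - ½ = -1)
J = 4 (J = -1 - 5*(-1) = -1 + 5 = 4)
w(a) = 4 + a
(j(12) - 81)/(308 + w(10)) = (12² - 81)/(308 + (4 + 10)) = (144 - 81)/(308 + 14) = 63/322 = 63*(1/322) = 9/46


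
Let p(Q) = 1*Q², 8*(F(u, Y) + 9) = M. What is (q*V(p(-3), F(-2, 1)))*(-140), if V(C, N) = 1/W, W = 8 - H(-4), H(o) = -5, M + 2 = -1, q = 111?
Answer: -15540/13 ≈ -1195.4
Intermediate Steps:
M = -3 (M = -2 - 1 = -3)
F(u, Y) = -75/8 (F(u, Y) = -9 + (⅛)*(-3) = -9 - 3/8 = -75/8)
p(Q) = Q²
W = 13 (W = 8 - 1*(-5) = 8 + 5 = 13)
V(C, N) = 1/13
(q*V(p(-3), F(-2, 1)))*(-140) = (111*(1/13))*(-140) = (111/13)*(-140) = -15540/13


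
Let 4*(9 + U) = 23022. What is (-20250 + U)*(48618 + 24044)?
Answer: -1053853317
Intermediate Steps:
U = 11493/2 (U = -9 + (¼)*23022 = -9 + 11511/2 = 11493/2 ≈ 5746.5)
(-20250 + U)*(48618 + 24044) = (-20250 + 11493/2)*(48618 + 24044) = -29007/2*72662 = -1053853317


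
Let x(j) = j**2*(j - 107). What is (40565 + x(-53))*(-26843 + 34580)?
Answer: -3163465875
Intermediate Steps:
x(j) = j**2*(-107 + j)
(40565 + x(-53))*(-26843 + 34580) = (40565 + (-53)**2*(-107 - 53))*(-26843 + 34580) = (40565 + 2809*(-160))*7737 = (40565 - 449440)*7737 = -408875*7737 = -3163465875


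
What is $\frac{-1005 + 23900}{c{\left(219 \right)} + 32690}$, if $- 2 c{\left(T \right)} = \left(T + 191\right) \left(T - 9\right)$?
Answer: $- \frac{4579}{2072} \approx -2.2099$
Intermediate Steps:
$c{\left(T \right)} = - \frac{\left(-9 + T\right) \left(191 + T\right)}{2}$ ($c{\left(T \right)} = - \frac{\left(T + 191\right) \left(T - 9\right)}{2} = - \frac{\left(191 + T\right) \left(-9 + T\right)}{2} = - \frac{\left(-9 + T\right) \left(191 + T\right)}{2}$)
$\frac{-1005 + 23900}{c{\left(219 \right)} + 32690} = \frac{-1005 + 23900}{\left(\frac{1719}{2} - 19929 - \frac{219^{2}}{2}\right) + 32690} = \frac{22895}{\left(\frac{1719}{2} - 19929 - \frac{47961}{2}\right) + 32690} = \frac{22895}{-43050 + 32690} = \frac{22895}{-10360} = 22895 \left(- \frac{1}{10360}\right) = - \frac{4579}{2072}$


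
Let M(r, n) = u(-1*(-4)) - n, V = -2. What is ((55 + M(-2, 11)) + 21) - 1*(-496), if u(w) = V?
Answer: 559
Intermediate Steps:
u(w) = -2
M(r, n) = -2 - n
((55 + M(-2, 11)) + 21) - 1*(-496) = ((55 + (-2 - 1*11)) + 21) - 1*(-496) = ((55 + (-2 - 11)) + 21) + 496 = ((55 - 13) + 21) + 496 = (42 + 21) + 496 = 63 + 496 = 559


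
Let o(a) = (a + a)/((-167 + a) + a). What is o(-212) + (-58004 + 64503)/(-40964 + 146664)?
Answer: 48657709/62468700 ≈ 0.77891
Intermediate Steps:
o(a) = 2*a/(-167 + 2*a) (o(a) = (2*a)/(-167 + 2*a) = 2*a/(-167 + 2*a))
o(-212) + (-58004 + 64503)/(-40964 + 146664) = 2*(-212)/(-167 + 2*(-212)) + (-58004 + 64503)/(-40964 + 146664) = 2*(-212)/(-167 - 424) + 6499/105700 = 2*(-212)/(-591) + 6499*(1/105700) = 2*(-212)*(-1/591) + 6499/105700 = 424/591 + 6499/105700 = 48657709/62468700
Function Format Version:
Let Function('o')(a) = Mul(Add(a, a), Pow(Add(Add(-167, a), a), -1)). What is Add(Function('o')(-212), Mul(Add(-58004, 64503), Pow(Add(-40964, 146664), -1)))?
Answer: Rational(48657709, 62468700) ≈ 0.77891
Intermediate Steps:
Function('o')(a) = Mul(2, a, Pow(Add(-167, Mul(2, a)), -1)) (Function('o')(a) = Mul(Mul(2, a), Pow(Add(-167, Mul(2, a)), -1)) = Mul(2, a, Pow(Add(-167, Mul(2, a)), -1)))
Add(Function('o')(-212), Mul(Add(-58004, 64503), Pow(Add(-40964, 146664), -1))) = Add(Mul(2, -212, Pow(Add(-167, Mul(2, -212)), -1)), Mul(Add(-58004, 64503), Pow(Add(-40964, 146664), -1))) = Add(Mul(2, -212, Pow(Add(-167, -424), -1)), Mul(6499, Pow(105700, -1))) = Add(Mul(2, -212, Pow(-591, -1)), Mul(6499, Rational(1, 105700))) = Add(Mul(2, -212, Rational(-1, 591)), Rational(6499, 105700)) = Add(Rational(424, 591), Rational(6499, 105700)) = Rational(48657709, 62468700)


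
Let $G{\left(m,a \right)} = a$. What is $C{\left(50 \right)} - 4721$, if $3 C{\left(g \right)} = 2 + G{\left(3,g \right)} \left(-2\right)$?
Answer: $- \frac{14261}{3} \approx -4753.7$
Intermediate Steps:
$C{\left(g \right)} = \frac{2}{3} - \frac{2 g}{3}$ ($C{\left(g \right)} = \frac{2 + g \left(-2\right)}{3} = \frac{2 - 2 g}{3} = \frac{2}{3} - \frac{2 g}{3}$)
$C{\left(50 \right)} - 4721 = \left(\frac{2}{3} - \frac{100}{3}\right) - 4721 = - \frac{98}{3} - 4721 = - \frac{14261}{3}$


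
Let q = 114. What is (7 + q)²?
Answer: 14641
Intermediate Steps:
(7 + q)² = (7 + 114)² = 121² = 14641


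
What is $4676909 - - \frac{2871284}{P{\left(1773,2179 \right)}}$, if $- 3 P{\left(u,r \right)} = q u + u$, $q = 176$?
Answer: $\frac{489234548479}{104607} \approx 4.6769 \cdot 10^{6}$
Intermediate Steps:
$P{\left(u,r \right)} = - 59 u$ ($P{\left(u,r \right)} = - \frac{176 u + u}{3} = - \frac{177 u}{3} = - 59 u$)
$4676909 - - \frac{2871284}{P{\left(1773,2179 \right)}} = 4676909 - - \frac{2871284}{\left(-59\right) 1773} = 4676909 - - \frac{2871284}{-104607} = 4676909 - \left(-2871284\right) \left(- \frac{1}{104607}\right) = 4676909 - \frac{2871284}{104607} = \frac{489234548479}{104607}$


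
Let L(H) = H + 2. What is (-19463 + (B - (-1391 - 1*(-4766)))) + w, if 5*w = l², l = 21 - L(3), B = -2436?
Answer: -126114/5 ≈ -25223.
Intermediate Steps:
L(H) = 2 + H
l = 16 (l = 21 - (2 + 3) = 21 - 1*5 = 21 - 5 = 16)
w = 256/5 (w = (⅕)*16² = (⅕)*256 = 256/5 ≈ 51.200)
(-19463 + (B - (-1391 - 1*(-4766)))) + w = (-19463 + (-2436 - (-1391 - 1*(-4766)))) + 256/5 = (-19463 + (-2436 - (-1391 + 4766))) + 256/5 = (-19463 + (-2436 - 1*3375)) + 256/5 = (-19463 + (-2436 - 3375)) + 256/5 = (-19463 - 5811) + 256/5 = -25274 + 256/5 = -126114/5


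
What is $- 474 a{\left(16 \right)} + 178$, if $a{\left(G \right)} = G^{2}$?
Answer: $-121166$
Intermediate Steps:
$- 474 a{\left(16 \right)} + 178 = - 474 \cdot 16^{2} + 178 = \left(-474\right) 256 + 178 = -121344 + 178 = -121166$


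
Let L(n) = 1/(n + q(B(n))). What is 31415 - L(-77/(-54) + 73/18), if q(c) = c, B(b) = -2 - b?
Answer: 62831/2 ≈ 31416.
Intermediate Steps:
L(n) = -½ (L(n) = 1/(n + (-2 - n)) = 1/(-2) = -½)
31415 - L(-77/(-54) + 73/18) = 31415 - 1*(-½) = 31415 + ½ = 62831/2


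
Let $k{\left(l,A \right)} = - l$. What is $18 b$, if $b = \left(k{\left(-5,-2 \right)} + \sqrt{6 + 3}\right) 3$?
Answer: $432$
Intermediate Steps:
$b = 24$ ($b = \left(\left(-1\right) \left(-5\right) + \sqrt{6 + 3}\right) 3 = \left(5 + \sqrt{9}\right) 3 = \left(5 + 3\right) 3 = 8 \cdot 3 = 24$)
$18 b = 18 \cdot 24 = 432$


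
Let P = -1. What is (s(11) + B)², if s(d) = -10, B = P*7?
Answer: 289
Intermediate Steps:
B = -7 (B = -1*7 = -7)
(s(11) + B)² = (-10 - 7)² = (-17)² = 289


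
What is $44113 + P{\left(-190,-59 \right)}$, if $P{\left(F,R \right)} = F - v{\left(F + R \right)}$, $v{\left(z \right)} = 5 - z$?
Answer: $43669$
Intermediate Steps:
$P{\left(F,R \right)} = -5 + R + 2 F$ ($P{\left(F,R \right)} = F - \left(5 - \left(F + R\right)\right) = F - \left(5 - F - R\right) = F + \left(-5 + F + R\right) = -5 + R + 2 F$)
$44113 + P{\left(-190,-59 \right)} = 44113 - 444 = 43669$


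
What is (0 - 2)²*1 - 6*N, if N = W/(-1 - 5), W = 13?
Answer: 17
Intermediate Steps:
N = -13/6 (N = 13/(-1 - 5) = 13/(-6) = -⅙*13 = -13/6 ≈ -2.1667)
(0 - 2)²*1 - 6*N = (0 - 2)²*1 - 6*(-13/6) = (-2)²*1 + 13 = 4*1 + 13 = 4 + 13 = 17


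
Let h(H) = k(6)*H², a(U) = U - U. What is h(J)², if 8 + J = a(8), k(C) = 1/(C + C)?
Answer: 256/9 ≈ 28.444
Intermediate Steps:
k(C) = 1/(2*C)
a(U) = 0
J = -8 (J = -8 + 0 = -8)
h(H) = H²/12 (h(H) = ((½)/6)*H² = ((½)*(⅙))*H² = H²/12)
h(J)² = ((1/12)*(-8)²)² = ((1/12)*64)² = (16/3)² = 256/9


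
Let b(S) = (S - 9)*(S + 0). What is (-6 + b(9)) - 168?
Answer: -174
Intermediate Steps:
b(S) = S*(-9 + S) (b(S) = (-9 + S)*S = S*(-9 + S))
(-6 + b(9)) - 168 = (-6 + 9*(-9 + 9)) - 168 = (-6 + 9*0) - 168 = (-6 + 0) - 168 = -6 - 168 = -174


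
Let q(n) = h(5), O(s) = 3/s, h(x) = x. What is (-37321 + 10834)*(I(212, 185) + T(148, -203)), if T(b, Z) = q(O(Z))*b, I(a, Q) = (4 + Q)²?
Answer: -965742507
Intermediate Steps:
q(n) = 5
T(b, Z) = 5*b
(-37321 + 10834)*(I(212, 185) + T(148, -203)) = (-37321 + 10834)*((4 + 185)² + 5*148) = -26487*(189² + 740) = -26487*(35721 + 740) = -26487*36461 = -965742507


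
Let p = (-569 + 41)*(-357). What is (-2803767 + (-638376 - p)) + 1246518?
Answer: -2384121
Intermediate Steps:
p = 188496 (p = -528*(-357) = 188496)
(-2803767 + (-638376 - p)) + 1246518 = (-2803767 + (-638376 - 1*188496)) + 1246518 = (-2803767 + (-638376 - 188496)) + 1246518 = (-2803767 - 826872) + 1246518 = -3630639 + 1246518 = -2384121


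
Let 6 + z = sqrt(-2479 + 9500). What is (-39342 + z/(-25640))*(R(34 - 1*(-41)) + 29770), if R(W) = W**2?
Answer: -3570395849523/2564 - 7079*sqrt(7021)/5128 ≈ -1.3925e+9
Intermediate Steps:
z = -6 + sqrt(7021) (z = -6 + sqrt(-2479 + 9500) = -6 + sqrt(7021) ≈ 77.791)
(-39342 + z/(-25640))*(R(34 - 1*(-41)) + 29770) = (-39342 + (-6 + sqrt(7021))/(-25640))*((34 - 1*(-41))**2 + 29770) = (-39342 + (-6 + sqrt(7021))*(-1/25640))*((34 + 41)**2 + 29770) = (-39342 + (3/12820 - sqrt(7021)/25640))*(75**2 + 29770) = (-504364437/12820 - sqrt(7021)/25640)*(5625 + 29770) = (-504364437/12820 - sqrt(7021)/25640)*35395 = -3570395849523/2564 - 7079*sqrt(7021)/5128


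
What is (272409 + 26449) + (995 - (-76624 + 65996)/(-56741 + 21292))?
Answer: 10629478369/35449 ≈ 2.9985e+5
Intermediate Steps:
(272409 + 26449) + (995 - (-76624 + 65996)/(-56741 + 21292)) = 298858 + (995 - (-10628)/(-35449)) = 298858 + (995 - (-10628)*(-1)/35449) = 298858 + (995 - 1*10628/35449) = 298858 + (995 - 10628/35449) = 298858 + 35261127/35449 = 10629478369/35449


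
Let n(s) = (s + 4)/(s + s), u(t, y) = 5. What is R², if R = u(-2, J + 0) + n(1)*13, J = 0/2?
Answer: 5625/4 ≈ 1406.3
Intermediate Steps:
J = 0 (J = 0*(½) = 0)
n(s) = (4 + s)/(2*s) (n(s) = (4 + s)/((2*s)) = (4 + s)*(1/(2*s)) = (4 + s)/(2*s))
R = 75/2 (R = 5 + ((½)*(4 + 1)/1)*13 = 5 + ((½)*1*5)*13 = 5 + (5/2)*13 = 5 + 65/2 = 75/2 ≈ 37.500)
R² = (75/2)² = 5625/4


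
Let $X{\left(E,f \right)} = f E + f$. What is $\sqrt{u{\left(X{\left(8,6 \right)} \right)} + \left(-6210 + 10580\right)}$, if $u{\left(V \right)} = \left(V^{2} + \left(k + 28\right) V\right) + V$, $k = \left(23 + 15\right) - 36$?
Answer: $16 \sqrt{35} \approx 94.657$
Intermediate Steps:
$k = 2$ ($k = 38 - 36 = 2$)
$X{\left(E,f \right)} = f + E f$ ($X{\left(E,f \right)} = E f + f = f + E f$)
$u{\left(V \right)} = V^{2} + 31 V$ ($u{\left(V \right)} = \left(V^{2} + \left(2 + 28\right) V\right) + V = \left(V^{2} + 30 V\right) + V = V^{2} + 31 V$)
$\sqrt{u{\left(X{\left(8,6 \right)} \right)} + \left(-6210 + 10580\right)} = \sqrt{6 \left(1 + 8\right) \left(31 + 6 \left(1 + 8\right)\right) + \left(-6210 + 10580\right)} = \sqrt{6 \cdot 9 \left(31 + 6 \cdot 9\right) + 4370} = \sqrt{54 \left(31 + 54\right) + 4370} = \sqrt{54 \cdot 85 + 4370} = \sqrt{4590 + 4370} = \sqrt{8960} = 16 \sqrt{35}$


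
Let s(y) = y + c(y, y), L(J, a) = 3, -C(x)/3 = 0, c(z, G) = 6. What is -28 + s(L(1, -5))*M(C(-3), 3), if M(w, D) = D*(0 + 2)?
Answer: 26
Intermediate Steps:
C(x) = 0 (C(x) = -3*0 = 0)
M(w, D) = 2*D (M(w, D) = D*2 = 2*D)
s(y) = 6 + y (s(y) = y + 6 = 6 + y)
-28 + s(L(1, -5))*M(C(-3), 3) = -28 + (6 + 3)*(2*3) = -28 + 9*6 = -28 + 54 = 26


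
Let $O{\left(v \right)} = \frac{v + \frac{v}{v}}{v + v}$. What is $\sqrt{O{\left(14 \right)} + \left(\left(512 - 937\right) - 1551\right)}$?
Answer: $\frac{i \sqrt{387191}}{14} \approx 44.446 i$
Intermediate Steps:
$O{\left(v \right)} = \frac{1 + v}{2 v}$ ($O{\left(v \right)} = \frac{v + 1}{2 v} = \left(1 + v\right) \frac{1}{2 v} = \frac{1 + v}{2 v}$)
$\sqrt{O{\left(14 \right)} + \left(\left(512 - 937\right) - 1551\right)} = \sqrt{\frac{1 + 14}{2 \cdot 14} + \left(\left(512 - 937\right) - 1551\right)} = \sqrt{\frac{1}{2} \cdot \frac{1}{14} \cdot 15 - 1976} = \sqrt{\frac{15}{28} - 1976} = \sqrt{- \frac{55313}{28}} = \frac{i \sqrt{387191}}{14}$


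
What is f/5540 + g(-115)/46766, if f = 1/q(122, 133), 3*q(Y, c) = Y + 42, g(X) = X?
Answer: -52172051/21244858480 ≈ -0.0024557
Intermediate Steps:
q(Y, c) = 14 + Y/3 (q(Y, c) = (Y + 42)/3 = (42 + Y)/3 = 14 + Y/3)
f = 3/164 (f = 1/(14 + (⅓)*122) = 1/(14 + 122/3) = 1/(164/3) = 3/164 ≈ 0.018293)
f/5540 + g(-115)/46766 = (3/164)/5540 - 115/46766 = (3/164)*(1/5540) - 115*1/46766 = 3/908560 - 115/46766 = -52172051/21244858480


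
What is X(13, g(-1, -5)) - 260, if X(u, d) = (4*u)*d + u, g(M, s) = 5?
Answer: 13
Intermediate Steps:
X(u, d) = u + 4*d*u (X(u, d) = 4*d*u + u = u + 4*d*u)
X(13, g(-1, -5)) - 260 = 13*(1 + 4*5) - 260 = 13*(1 + 20) - 260 = 13*21 - 260 = 273 - 260 = 13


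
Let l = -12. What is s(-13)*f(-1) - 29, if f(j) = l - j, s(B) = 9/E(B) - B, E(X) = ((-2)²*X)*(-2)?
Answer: -17987/104 ≈ -172.95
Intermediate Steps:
E(X) = -8*X (E(X) = (4*X)*(-2) = -8*X)
s(B) = -B - 9/(8*B) (s(B) = 9/((-8*B)) - B = 9*(-1/(8*B)) - B = -9/(8*B) - B = -B - 9/(8*B))
f(j) = -12 - j
s(-13)*f(-1) - 29 = (-1*(-13) - 9/8/(-13))*(-12 - 1*(-1)) - 29 = (13 - 9/8*(-1/13))*(-12 + 1) - 29 = (13 + 9/104)*(-11) - 29 = (1361/104)*(-11) - 29 = -14971/104 - 29 = -17987/104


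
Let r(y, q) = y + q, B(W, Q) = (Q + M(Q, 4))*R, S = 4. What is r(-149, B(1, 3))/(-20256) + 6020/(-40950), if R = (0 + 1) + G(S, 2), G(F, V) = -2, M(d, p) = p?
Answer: -137563/987480 ≈ -0.13931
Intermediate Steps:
R = -1 (R = (0 + 1) - 2 = 1 - 2 = -1)
B(W, Q) = -4 - Q (B(W, Q) = (Q + 4)*(-1) = (4 + Q)*(-1) = -4 - Q)
r(y, q) = q + y
r(-149, B(1, 3))/(-20256) + 6020/(-40950) = ((-4 - 1*3) - 149)/(-20256) + 6020/(-40950) = ((-4 - 3) - 149)*(-1/20256) + 6020*(-1/40950) = (-7 - 149)*(-1/20256) - 86/585 = -156*(-1/20256) - 86/585 = 13/1688 - 86/585 = -137563/987480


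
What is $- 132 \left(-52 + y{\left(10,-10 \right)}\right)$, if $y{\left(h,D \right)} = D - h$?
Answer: $9504$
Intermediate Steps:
$- 132 \left(-52 + y{\left(10,-10 \right)}\right) = - 132 \left(-52 - 20\right) = \left(-132\right) \left(-72\right) = 9504$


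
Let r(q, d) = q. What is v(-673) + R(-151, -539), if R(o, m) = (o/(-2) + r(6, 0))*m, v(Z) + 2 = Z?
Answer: -89207/2 ≈ -44604.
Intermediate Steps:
v(Z) = -2 + Z
R(o, m) = m*(6 - o/2) (R(o, m) = (o/(-2) + 6)*m = (o*(-½) + 6)*m = (-o/2 + 6)*m = (6 - o/2)*m = m*(6 - o/2))
v(-673) + R(-151, -539) = (-2 - 673) + (½)*(-539)*(12 - 1*(-151)) = -675 + (½)*(-539)*(12 + 151) = -675 + (½)*(-539)*163 = -675 - 87857/2 = -89207/2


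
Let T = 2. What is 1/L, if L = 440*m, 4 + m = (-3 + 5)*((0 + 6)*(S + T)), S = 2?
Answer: 1/19360 ≈ 5.1653e-5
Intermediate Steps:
m = 44 (m = -4 + (-3 + 5)*((0 + 6)*(2 + 2)) = -4 + 2*(6*4) = -4 + 2*24 = -4 + 48 = 44)
L = 19360 (L = 440*44 = 19360)
1/L = 1/19360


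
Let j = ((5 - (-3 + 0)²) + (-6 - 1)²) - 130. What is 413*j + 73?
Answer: -35032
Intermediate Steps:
j = -85 (j = ((5 - 1*(-3)²) + (-7)²) - 130 = ((5 - 1*9) + 49) - 130 = ((5 - 9) + 49) - 130 = (-4 + 49) - 130 = 45 - 130 = -85)
413*j + 73 = 413*(-85) + 73 = -35105 + 73 = -35032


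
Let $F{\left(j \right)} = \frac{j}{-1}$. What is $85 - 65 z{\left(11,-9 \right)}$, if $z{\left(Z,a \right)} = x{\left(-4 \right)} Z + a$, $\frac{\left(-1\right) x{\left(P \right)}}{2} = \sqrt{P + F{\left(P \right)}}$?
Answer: $670$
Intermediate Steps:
$F{\left(j \right)} = - j$ ($F{\left(j \right)} = j \left(-1\right) = - j$)
$x{\left(P \right)} = 0$ ($x{\left(P \right)} = - 2 \sqrt{P - P} = - 2 \sqrt{0} = \left(-2\right) 0 = 0$)
$z{\left(Z,a \right)} = a$ ($z{\left(Z,a \right)} = 0 Z + a = 0 + a = a$)
$85 - 65 z{\left(11,-9 \right)} = 85 - -585 = 85 + 585 = 670$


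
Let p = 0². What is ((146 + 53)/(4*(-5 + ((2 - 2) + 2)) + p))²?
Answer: 39601/144 ≈ 275.01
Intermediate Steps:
p = 0
((146 + 53)/(4*(-5 + ((2 - 2) + 2)) + p))² = ((146 + 53)/(4*(-5 + ((2 - 2) + 2)) + 0))² = (199/(4*(-5 + (0 + 2)) + 0))² = (199/(4*(-5 + 2) + 0))² = (199/(4*(-3) + 0))² = (199/(-12 + 0))² = (199/(-12))² = (199*(-1/12))² = (-199/12)² = 39601/144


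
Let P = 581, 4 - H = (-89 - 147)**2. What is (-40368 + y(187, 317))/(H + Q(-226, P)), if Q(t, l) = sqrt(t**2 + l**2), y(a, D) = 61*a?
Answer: 94876236/182424131 + 28961*sqrt(388637)/3101210227 ≈ 0.52591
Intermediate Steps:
H = -55692 (H = 4 - (-89 - 147)**2 = 4 - 1*(-236)**2 = 4 - 1*55696 = 4 - 55696 = -55692)
Q(t, l) = sqrt(l**2 + t**2)
(-40368 + y(187, 317))/(H + Q(-226, P)) = (-40368 + 61*187)/(-55692 + sqrt(581**2 + (-226)**2)) = (-40368 + 11407)/(-55692 + sqrt(337561 + 51076)) = -28961/(-55692 + sqrt(388637))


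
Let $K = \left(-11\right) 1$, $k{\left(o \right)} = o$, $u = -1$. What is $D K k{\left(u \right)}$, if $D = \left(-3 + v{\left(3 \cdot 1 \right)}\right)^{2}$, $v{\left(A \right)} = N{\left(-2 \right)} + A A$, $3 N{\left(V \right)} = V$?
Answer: $\frac{2816}{9} \approx 312.89$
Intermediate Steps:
$N{\left(V \right)} = \frac{V}{3}$
$v{\left(A \right)} = - \frac{2}{3} + A^{2}$ ($v{\left(A \right)} = \frac{1}{3} \left(-2\right) + A A = - \frac{2}{3} + A^{2}$)
$D = \frac{256}{9}$ ($D = \left(-3 - \left(\frac{2}{3} - \left(3 \cdot 1\right)^{2}\right)\right)^{2} = \left(-3 - \left(\frac{2}{3} - 3^{2}\right)\right)^{2} = \left(-3 + \left(- \frac{2}{3} + 9\right)\right)^{2} = \left(-3 + \frac{25}{3}\right)^{2} = \left(\frac{16}{3}\right)^{2} = \frac{256}{9} \approx 28.444$)
$K = -11$
$D K k{\left(u \right)} = \frac{256}{9} \left(-11\right) \left(-1\right) = \left(- \frac{2816}{9}\right) \left(-1\right) = \frac{2816}{9}$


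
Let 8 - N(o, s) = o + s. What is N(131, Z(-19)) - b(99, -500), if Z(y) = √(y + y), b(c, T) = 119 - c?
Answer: -143 - I*√38 ≈ -143.0 - 6.1644*I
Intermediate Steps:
Z(y) = √2*√y (Z(y) = √(2*y) = √2*√y)
N(o, s) = 8 - o - s (N(o, s) = 8 - (o + s) = 8 + (-o - s) = 8 - o - s)
N(131, Z(-19)) - b(99, -500) = (8 - 1*131 - √2*√(-19)) - (119 - 1*99) = (8 - 131 - √2*I*√19) - (119 - 99) = (8 - 131 - I*√38) - 1*20 = (8 - 131 - I*√38) - 20 = (-123 - I*√38) - 20 = -143 - I*√38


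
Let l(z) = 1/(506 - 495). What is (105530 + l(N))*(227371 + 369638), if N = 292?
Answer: 693026554479/11 ≈ 6.3002e+10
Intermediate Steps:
l(z) = 1/11
(105530 + l(N))*(227371 + 369638) = (105530 + 1/11)*(227371 + 369638) = (1160831/11)*597009 = 693026554479/11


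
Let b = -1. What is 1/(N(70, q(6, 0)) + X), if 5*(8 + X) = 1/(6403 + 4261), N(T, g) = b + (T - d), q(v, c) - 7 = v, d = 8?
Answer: 53320/2825961 ≈ 0.018868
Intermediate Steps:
q(v, c) = 7 + v
N(T, g) = -9 + T (N(T, g) = -1 + (T - 1*8) = -1 + (T - 8) = -1 + (-8 + T) = -9 + T)
X = -426559/53320 (X = -8 + 1/(5*(6403 + 4261)) = -8 + (⅕)/10664 = -8 + (⅕)*(1/10664) = -8 + 1/53320 = -426559/53320 ≈ -8.0000)
1/(N(70, q(6, 0)) + X) = 1/((-9 + 70) - 426559/53320) = 1/(61 - 426559/53320) = 1/(2825961/53320) = 53320/2825961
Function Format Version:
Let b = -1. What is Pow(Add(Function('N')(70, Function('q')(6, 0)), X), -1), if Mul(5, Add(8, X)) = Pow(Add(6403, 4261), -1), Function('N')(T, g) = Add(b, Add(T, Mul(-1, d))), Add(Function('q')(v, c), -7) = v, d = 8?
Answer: Rational(53320, 2825961) ≈ 0.018868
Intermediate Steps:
Function('q')(v, c) = Add(7, v)
Function('N')(T, g) = Add(-9, T) (Function('N')(T, g) = Add(-1, Add(T, Mul(-1, 8))) = Add(-1, Add(T, -8)) = Add(-1, Add(-8, T)) = Add(-9, T))
X = Rational(-426559, 53320) (X = Add(-8, Mul(Rational(1, 5), Pow(Add(6403, 4261), -1))) = Add(-8, Mul(Rational(1, 5), Pow(10664, -1))) = Add(-8, Mul(Rational(1, 5), Rational(1, 10664))) = Add(-8, Rational(1, 53320)) = Rational(-426559, 53320) ≈ -8.0000)
Pow(Add(Function('N')(70, Function('q')(6, 0)), X), -1) = Pow(Add(Add(-9, 70), Rational(-426559, 53320)), -1) = Pow(Add(61, Rational(-426559, 53320)), -1) = Pow(Rational(2825961, 53320), -1) = Rational(53320, 2825961)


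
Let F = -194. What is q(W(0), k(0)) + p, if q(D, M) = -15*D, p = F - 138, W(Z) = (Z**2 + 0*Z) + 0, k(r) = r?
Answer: -332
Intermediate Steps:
W(Z) = Z**2 (W(Z) = (Z**2 + 0) + 0 = Z**2 + 0 = Z**2)
p = -332 (p = -194 - 138 = -332)
q(W(0), k(0)) + p = -15*0**2 - 332 = -15*0 - 332 = 0 - 332 = -332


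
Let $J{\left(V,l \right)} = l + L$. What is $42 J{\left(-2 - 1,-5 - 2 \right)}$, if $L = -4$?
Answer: $-462$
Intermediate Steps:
$J{\left(V,l \right)} = -4 + l$ ($J{\left(V,l \right)} = l - 4 = -4 + l$)
$42 J{\left(-2 - 1,-5 - 2 \right)} = 42 \left(-4 - 7\right) = 42 \left(-11\right) = -462$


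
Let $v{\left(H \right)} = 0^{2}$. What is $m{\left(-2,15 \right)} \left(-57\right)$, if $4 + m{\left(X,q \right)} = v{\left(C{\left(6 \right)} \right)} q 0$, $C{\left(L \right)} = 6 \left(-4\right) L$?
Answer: $228$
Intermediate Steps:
$C{\left(L \right)} = - 24 L$
$v{\left(H \right)} = 0$
$m{\left(X,q \right)} = -4$ ($m{\left(X,q \right)} = -4 + 0 q 0 = -4 + 0 \cdot 0 = -4 + 0 = -4$)
$m{\left(-2,15 \right)} \left(-57\right) = \left(-4\right) \left(-57\right) = 228$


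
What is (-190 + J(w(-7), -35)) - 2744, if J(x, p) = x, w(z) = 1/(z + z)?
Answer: -41077/14 ≈ -2934.1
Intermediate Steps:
w(z) = 1/(2*z)
(-190 + J(w(-7), -35)) - 2744 = (-190 + (1/2)/(-7)) - 2744 = (-190 + (1/2)*(-1/7)) - 2744 = (-190 - 1/14) - 2744 = -2661/14 - 2744 = -41077/14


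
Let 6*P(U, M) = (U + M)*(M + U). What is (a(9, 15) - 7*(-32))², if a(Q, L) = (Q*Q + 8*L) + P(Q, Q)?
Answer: 229441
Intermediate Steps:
P(U, M) = (M + U)²/6 (P(U, M) = ((U + M)*(M + U))/6 = ((M + U)*(M + U))/6 = (M + U)²/6)
a(Q, L) = 8*L + 5*Q²/3 (a(Q, L) = (Q*Q + 8*L) + (Q + Q)²/6 = (Q² + 8*L) + (2*Q)²/6 = (Q² + 8*L) + (4*Q²)/6 = (Q² + 8*L) + 2*Q²/3 = 8*L + 5*Q²/3)
(a(9, 15) - 7*(-32))² = ((8*15 + (5/3)*9²) - 7*(-32))² = ((120 + (5/3)*81) + 224)² = ((120 + 135) + 224)² = (255 + 224)² = 479² = 229441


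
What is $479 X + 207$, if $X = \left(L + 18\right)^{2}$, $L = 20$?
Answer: $691883$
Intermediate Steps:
$X = 1444$ ($X = \left(20 + 18\right)^{2} = 38^{2} = 1444$)
$479 X + 207 = 479 \cdot 1444 + 207 = 691676 + 207 = 691883$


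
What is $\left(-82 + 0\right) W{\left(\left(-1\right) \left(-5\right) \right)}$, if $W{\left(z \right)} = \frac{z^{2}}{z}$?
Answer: $-410$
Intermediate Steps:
$W{\left(z \right)} = z$
$\left(-82 + 0\right) W{\left(\left(-1\right) \left(-5\right) \right)} = \left(-82 + 0\right) \left(\left(-1\right) \left(-5\right)\right) = \left(-82\right) 5 = -410$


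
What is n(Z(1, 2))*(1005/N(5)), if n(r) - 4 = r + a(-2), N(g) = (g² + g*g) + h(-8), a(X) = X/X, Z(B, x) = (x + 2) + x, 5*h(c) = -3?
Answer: 55275/247 ≈ 223.79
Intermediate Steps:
h(c) = -⅗ (h(c) = (⅕)*(-3) = -⅗)
Z(B, x) = 2 + 2*x (Z(B, x) = (2 + x) + x = 2 + 2*x)
a(X) = 1
N(g) = -⅗ + 2*g² (N(g) = (g² + g*g) - ⅗ = (g² + g²) - ⅗ = 2*g² - ⅗ = -⅗ + 2*g²)
n(r) = 5 + r (n(r) = 4 + (r + 1) = 4 + (1 + r) = 5 + r)
n(Z(1, 2))*(1005/N(5)) = (5 + (2 + 2*2))*(1005/(-⅗ + 2*5²)) = (5 + (2 + 4))*(1005/(-⅗ + 2*25)) = (5 + 6)*(1005/(-⅗ + 50)) = 11*(1005/(247/5)) = 11*(1005*(5/247)) = 11*(5025/247) = 55275/247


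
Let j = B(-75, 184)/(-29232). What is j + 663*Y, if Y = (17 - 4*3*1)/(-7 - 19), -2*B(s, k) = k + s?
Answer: -7454051/58464 ≈ -127.50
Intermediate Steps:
B(s, k) = -k/2 - s/2 (B(s, k) = -(k + s)/2 = -k/2 - s/2)
Y = -5/26 (Y = (17 - 12*1)/(-26) = (17 - 12)*(-1/26) = 5*(-1/26) = -5/26 ≈ -0.19231)
j = 109/58464 (j = (-½*184 - ½*(-75))/(-29232) = (-92 + 75/2)*(-1/29232) = -109/2*(-1/29232) = 109/58464 ≈ 0.0018644)
j + 663*Y = 109/58464 + 663*(-5/26) = 109/58464 - 255/2 = -7454051/58464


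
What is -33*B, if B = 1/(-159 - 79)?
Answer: 33/238 ≈ 0.13866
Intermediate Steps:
B = -1/238 (B = 1/(-238) = -1/238 ≈ -0.0042017)
-33*B = -33*(-1/238) = 33/238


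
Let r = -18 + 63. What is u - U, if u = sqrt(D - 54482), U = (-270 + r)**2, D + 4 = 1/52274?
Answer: -50625 + I*sqrt(148886867594662)/52274 ≈ -50625.0 + 233.42*I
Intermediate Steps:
D = -209095/52274 (D = -4 + 1/52274 = -209095/52274 ≈ -4.0000)
r = 45
U = 50625 (U = (-270 + 45)**2 = (-225)**2 = 50625)
u = I*sqrt(148886867594662)/52274 (u = sqrt(-209095/52274 - 54482) = sqrt(-2848201163/52274) = I*sqrt(148886867594662)/52274 ≈ 233.42*I)
u - U = I*sqrt(148886867594662)/52274 - 1*50625 = I*sqrt(148886867594662)/52274 - 50625 = -50625 + I*sqrt(148886867594662)/52274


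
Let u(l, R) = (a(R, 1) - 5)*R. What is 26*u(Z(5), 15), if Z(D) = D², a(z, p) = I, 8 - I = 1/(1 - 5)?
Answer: 2535/2 ≈ 1267.5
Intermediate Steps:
I = 33/4 (I = 8 - 1/(1 - 5) = 8 - 1/(-4) = 8 - 1*(-¼) = 8 + ¼ = 33/4 ≈ 8.2500)
a(z, p) = 33/4
u(l, R) = 13*R/4 (u(l, R) = (33/4 - 5)*R = 13*R/4)
26*u(Z(5), 15) = 26*((13/4)*15) = 26*(195/4) = 2535/2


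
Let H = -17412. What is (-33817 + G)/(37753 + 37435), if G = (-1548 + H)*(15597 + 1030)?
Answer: -315281737/75188 ≈ -4193.2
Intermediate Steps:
G = -315247920 (G = (-1548 - 17412)*(15597 + 1030) = -18960*16627 = -315247920)
(-33817 + G)/(37753 + 37435) = (-33817 - 315247920)/(37753 + 37435) = -315281737/75188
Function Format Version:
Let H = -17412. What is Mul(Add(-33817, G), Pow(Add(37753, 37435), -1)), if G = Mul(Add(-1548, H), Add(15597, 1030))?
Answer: Rational(-315281737, 75188) ≈ -4193.2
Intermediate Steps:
G = -315247920 (G = Mul(Add(-1548, -17412), Add(15597, 1030)) = Mul(-18960, 16627) = -315247920)
Mul(Add(-33817, G), Pow(Add(37753, 37435), -1)) = Mul(Add(-33817, -315247920), Pow(Add(37753, 37435), -1)) = Mul(-315281737, Pow(75188, -1)) = Mul(-315281737, Rational(1, 75188)) = Rational(-315281737, 75188)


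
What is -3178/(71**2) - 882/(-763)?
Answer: 288764/549469 ≈ 0.52553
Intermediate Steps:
-3178/(71**2) - 882/(-763) = -3178/5041 - 882*(-1/763) = -3178*1/5041 + 126/109 = -3178/5041 + 126/109 = 288764/549469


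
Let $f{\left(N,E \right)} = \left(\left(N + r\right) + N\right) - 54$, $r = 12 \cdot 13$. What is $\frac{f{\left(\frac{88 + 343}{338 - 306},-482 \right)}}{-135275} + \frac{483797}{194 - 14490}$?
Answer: $- \frac{130894964931}{3867782800} \approx -33.842$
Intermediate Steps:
$r = 156$
$f{\left(N,E \right)} = 102 + 2 N$ ($f{\left(N,E \right)} = \left(\left(N + 156\right) + N\right) - 54 = \left(\left(156 + N\right) + N\right) - 54 = \left(156 + 2 N\right) - 54 = 102 + 2 N$)
$\frac{f{\left(\frac{88 + 343}{338 - 306},-482 \right)}}{-135275} + \frac{483797}{194 - 14490} = \frac{102 + 2 \frac{88 + 343}{338 - 306}}{-135275} + \frac{483797}{194 - 14490} = \left(102 + 2 \cdot \frac{431}{32}\right) \left(- \frac{1}{135275}\right) + \frac{483797}{194 - 14490} = \left(102 + 2 \cdot 431 \cdot \frac{1}{32}\right) \left(- \frac{1}{135275}\right) + \frac{483797}{-14296} = \left(102 + 2 \cdot \frac{431}{32}\right) \left(- \frac{1}{135275}\right) + 483797 \left(- \frac{1}{14296}\right) = \left(102 + \frac{431}{16}\right) \left(- \frac{1}{135275}\right) - \frac{483797}{14296} = \frac{2063}{16} \left(- \frac{1}{135275}\right) - \frac{483797}{14296} = - \frac{2063}{2164400} - \frac{483797}{14296} = - \frac{130894964931}{3867782800}$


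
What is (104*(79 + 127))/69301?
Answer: 21424/69301 ≈ 0.30914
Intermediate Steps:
(104*(79 + 127))/69301 = (104*206)*(1/69301) = 21424*(1/69301) = 21424/69301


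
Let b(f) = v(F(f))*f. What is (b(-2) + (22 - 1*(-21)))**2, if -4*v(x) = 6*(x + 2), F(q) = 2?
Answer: 3025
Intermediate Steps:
v(x) = -3 - 3*x/2 (v(x) = -3*(x + 2)/2 = -3*(2 + x)/2 = -(12 + 6*x)/4 = -3 - 3*x/2)
b(f) = -6*f (b(f) = (-3 - 3/2*2)*f = (-3 - 3)*f = -6*f)
(b(-2) + (22 - 1*(-21)))**2 = (-6*(-2) + (22 - 1*(-21)))**2 = (12 + (22 + 21))**2 = (12 + 43)**2 = 55**2 = 3025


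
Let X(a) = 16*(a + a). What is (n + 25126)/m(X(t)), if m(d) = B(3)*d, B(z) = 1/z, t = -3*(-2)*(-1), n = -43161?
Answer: 18035/64 ≈ 281.80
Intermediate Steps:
t = -6 (t = 6*(-1) = -6)
X(a) = 32*a (X(a) = 16*(2*a) = 32*a)
m(d) = d/3
(n + 25126)/m(X(t)) = (-43161 + 25126)/(((32*(-6))/3)) = -18035/((⅓)*(-192)) = -18035/(-64) = -18035*(-1/64) = 18035/64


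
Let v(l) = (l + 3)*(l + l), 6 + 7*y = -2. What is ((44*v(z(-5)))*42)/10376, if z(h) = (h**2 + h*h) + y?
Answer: 8193636/9079 ≈ 902.48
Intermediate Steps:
y = -8/7 (y = -6/7 + (1/7)*(-2) = -6/7 - 2/7 = -8/7 ≈ -1.1429)
z(h) = -8/7 + 2*h**2 (z(h) = (h**2 + h*h) - 8/7 = (h**2 + h**2) - 8/7 = 2*h**2 - 8/7 = -8/7 + 2*h**2)
v(l) = 2*l*(3 + l) (v(l) = (3 + l)*(2*l) = 2*l*(3 + l))
((44*v(z(-5)))*42)/10376 = ((44*(2*(-8/7 + 2*(-5)**2)*(3 + (-8/7 + 2*(-5)**2))))*42)/10376 = ((44*(2*(-8/7 + 2*25)*(3 + (-8/7 + 2*25))))*42)*(1/10376) = ((44*(2*(-8/7 + 50)*(3 + (-8/7 + 50))))*42)*(1/10376) = ((44*(2*(342/7)*(3 + 342/7)))*42)*(1/10376) = ((44*(2*(342/7)*(363/7)))*42)*(1/10376) = ((44*(248292/49))*42)*(1/10376) = ((10924848/49)*42)*(1/10376) = (65549088/7)*(1/10376) = 8193636/9079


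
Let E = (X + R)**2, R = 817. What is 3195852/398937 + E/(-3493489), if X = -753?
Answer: 30752175652/3839344411 ≈ 8.0098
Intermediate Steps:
E = 4096 (E = (-753 + 817)**2 = 64**2 = 4096)
3195852/398937 + E/(-3493489) = 3195852/398937 + 4096/(-3493489) = 3195852*(1/398937) + 4096*(-1/3493489) = 8804/1099 - 4096/3493489 = 30752175652/3839344411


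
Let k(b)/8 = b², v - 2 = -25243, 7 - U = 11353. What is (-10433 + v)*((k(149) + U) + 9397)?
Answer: -6266459166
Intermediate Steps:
U = -11346 (U = 7 - 1*11353 = 7 - 11353 = -11346)
v = -25241 (v = 2 - 25243 = -25241)
k(b) = 8*b²
(-10433 + v)*((k(149) + U) + 9397) = (-10433 - 25241)*((8*149² - 11346) + 9397) = -35674*((8*22201 - 11346) + 9397) = -35674*((177608 - 11346) + 9397) = -35674*(166262 + 9397) = -35674*175659 = -6266459166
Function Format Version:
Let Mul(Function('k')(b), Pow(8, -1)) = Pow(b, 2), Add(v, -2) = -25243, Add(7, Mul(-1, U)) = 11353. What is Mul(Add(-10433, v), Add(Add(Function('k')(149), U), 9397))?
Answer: -6266459166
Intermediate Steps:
U = -11346 (U = Add(7, Mul(-1, 11353)) = Add(7, -11353) = -11346)
v = -25241 (v = Add(2, -25243) = -25241)
Function('k')(b) = Mul(8, Pow(b, 2))
Mul(Add(-10433, v), Add(Add(Function('k')(149), U), 9397)) = Mul(Add(-10433, -25241), Add(Add(Mul(8, Pow(149, 2)), -11346), 9397)) = Mul(-35674, Add(Add(Mul(8, 22201), -11346), 9397)) = Mul(-35674, Add(Add(177608, -11346), 9397)) = Mul(-35674, Add(166262, 9397)) = Mul(-35674, 175659) = -6266459166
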